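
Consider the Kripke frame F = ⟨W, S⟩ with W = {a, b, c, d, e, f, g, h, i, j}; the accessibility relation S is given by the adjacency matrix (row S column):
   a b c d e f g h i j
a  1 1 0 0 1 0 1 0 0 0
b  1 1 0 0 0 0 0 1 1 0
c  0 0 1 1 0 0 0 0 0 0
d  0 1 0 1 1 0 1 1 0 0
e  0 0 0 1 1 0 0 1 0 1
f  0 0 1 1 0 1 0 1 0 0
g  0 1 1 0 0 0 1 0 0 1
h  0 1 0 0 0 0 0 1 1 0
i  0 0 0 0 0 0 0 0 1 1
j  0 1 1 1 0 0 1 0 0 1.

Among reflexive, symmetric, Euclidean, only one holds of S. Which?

Reflexive: yes — every world is S-related to itself.
Symmetric: no — a S e but not e S a.
Euclidean: no — a S b and a S e, but not b S e.
Only reflexive holds.

reflexive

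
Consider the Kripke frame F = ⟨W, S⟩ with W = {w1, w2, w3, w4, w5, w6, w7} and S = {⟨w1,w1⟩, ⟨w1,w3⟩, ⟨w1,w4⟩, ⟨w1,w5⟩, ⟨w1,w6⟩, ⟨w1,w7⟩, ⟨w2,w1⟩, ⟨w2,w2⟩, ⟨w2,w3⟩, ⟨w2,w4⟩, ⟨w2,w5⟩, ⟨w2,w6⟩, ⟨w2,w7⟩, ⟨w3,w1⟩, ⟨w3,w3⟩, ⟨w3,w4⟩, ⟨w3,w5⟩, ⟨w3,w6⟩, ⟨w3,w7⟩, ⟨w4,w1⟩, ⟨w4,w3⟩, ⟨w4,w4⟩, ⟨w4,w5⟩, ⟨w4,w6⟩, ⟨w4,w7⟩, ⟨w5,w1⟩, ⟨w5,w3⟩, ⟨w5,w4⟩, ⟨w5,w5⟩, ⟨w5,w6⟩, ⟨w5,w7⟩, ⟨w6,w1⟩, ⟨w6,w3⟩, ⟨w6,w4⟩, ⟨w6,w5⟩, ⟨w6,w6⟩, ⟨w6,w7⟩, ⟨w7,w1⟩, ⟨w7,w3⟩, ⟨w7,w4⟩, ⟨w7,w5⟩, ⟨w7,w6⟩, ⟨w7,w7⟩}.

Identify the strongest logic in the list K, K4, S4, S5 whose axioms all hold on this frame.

S4

Transitive (axiom 4): yes — every two-step S-path is closed by a direct edge.
Reflexive (axiom T): yes — every world is S-related to itself.
Euclidean (axiom 5): no — w2 S w1 and w2 S w2, but not w1 S w2.
So F validates K, K4, S4; S5 would additionally require S to be Euclidean. The strongest is S4.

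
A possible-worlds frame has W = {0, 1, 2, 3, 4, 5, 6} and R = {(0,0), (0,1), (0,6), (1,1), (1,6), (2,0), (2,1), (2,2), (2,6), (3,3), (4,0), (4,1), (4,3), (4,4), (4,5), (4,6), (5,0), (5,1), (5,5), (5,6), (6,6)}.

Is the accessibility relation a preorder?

Reflexive: yes — every world is R-related to itself.
Transitive: yes — every two-step R-path is closed by a direct edge.
So R is a preorder.

Yes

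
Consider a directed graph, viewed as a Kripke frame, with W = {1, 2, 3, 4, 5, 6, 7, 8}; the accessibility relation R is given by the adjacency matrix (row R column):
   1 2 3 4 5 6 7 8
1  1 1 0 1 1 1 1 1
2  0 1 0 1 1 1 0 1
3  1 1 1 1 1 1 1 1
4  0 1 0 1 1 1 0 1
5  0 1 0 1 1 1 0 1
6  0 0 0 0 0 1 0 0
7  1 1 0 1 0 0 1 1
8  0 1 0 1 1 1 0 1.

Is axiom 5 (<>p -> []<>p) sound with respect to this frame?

No

By correspondence theory, 5 is valid on a frame iff R is Euclidean.
Euclidean: no — 1 R 2 and 1 R 7, but not 2 R 7.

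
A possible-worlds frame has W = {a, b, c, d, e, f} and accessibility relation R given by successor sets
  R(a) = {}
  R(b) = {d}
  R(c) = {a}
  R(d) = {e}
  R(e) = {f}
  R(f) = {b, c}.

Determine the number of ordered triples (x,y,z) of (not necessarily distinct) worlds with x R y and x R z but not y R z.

Enumerating: (b,d,d), (c,a,a), (d,e,e), (e,f,f), (f,b,b), (f,b,c), (f,c,b), (f,c,c).

8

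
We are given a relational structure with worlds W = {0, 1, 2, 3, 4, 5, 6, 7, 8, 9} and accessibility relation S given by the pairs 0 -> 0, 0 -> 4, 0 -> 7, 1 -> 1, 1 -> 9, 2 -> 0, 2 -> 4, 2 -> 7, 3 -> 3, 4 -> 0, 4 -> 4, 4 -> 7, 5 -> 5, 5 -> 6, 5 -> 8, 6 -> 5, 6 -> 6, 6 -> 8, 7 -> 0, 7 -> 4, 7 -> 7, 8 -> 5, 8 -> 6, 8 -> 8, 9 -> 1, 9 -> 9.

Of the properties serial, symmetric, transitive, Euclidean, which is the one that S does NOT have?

symmetric

Serial: yes — every world has a successor (e.g. 0 S 0).
Symmetric: no — 2 S 0 but not 0 S 2.
Transitive: yes — every two-step S-path is closed by a direct edge.
Euclidean: yes — any two successors of a common world are S-related.
Only symmetric fails.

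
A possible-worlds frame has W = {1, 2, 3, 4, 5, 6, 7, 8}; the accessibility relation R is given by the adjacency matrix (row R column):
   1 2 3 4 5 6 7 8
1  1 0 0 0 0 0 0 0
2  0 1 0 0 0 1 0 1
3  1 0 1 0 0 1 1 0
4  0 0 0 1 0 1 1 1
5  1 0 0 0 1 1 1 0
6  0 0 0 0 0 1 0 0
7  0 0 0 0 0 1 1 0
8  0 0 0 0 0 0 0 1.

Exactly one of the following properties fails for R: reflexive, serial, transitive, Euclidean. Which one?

Euclidean

Reflexive: yes — every world is R-related to itself.
Serial: yes — every world has a successor (e.g. 1 R 1).
Transitive: yes — every two-step R-path is closed by a direct edge.
Euclidean: no — 2 R 6 and 2 R 8, but not 6 R 8.
Only Euclidean fails.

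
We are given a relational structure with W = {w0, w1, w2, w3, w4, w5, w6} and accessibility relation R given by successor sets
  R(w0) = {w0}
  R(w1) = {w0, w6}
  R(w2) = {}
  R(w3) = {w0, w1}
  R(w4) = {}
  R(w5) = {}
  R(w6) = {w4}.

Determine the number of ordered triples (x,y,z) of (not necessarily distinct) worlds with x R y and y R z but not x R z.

Enumerating: (w1,w6,w4), (w3,w1,w6).

2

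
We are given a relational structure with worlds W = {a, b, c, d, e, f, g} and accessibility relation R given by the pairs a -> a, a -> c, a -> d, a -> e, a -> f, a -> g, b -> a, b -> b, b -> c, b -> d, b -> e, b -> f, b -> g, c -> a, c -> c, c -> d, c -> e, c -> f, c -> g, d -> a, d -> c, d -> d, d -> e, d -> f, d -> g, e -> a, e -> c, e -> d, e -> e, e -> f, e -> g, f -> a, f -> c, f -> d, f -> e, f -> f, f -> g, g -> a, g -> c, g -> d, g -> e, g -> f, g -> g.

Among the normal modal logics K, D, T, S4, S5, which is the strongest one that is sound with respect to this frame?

Serial (axiom D): yes — every world has a successor (e.g. a R a).
Reflexive (axiom T): yes — every world is R-related to itself.
Transitive (axiom 4): yes — every two-step R-path is closed by a direct edge.
Euclidean (axiom 5): no — b R a and b R b, but not a R b.
So F validates K, D, T, S4; S5 would additionally require R to be Euclidean. The strongest is S4.

S4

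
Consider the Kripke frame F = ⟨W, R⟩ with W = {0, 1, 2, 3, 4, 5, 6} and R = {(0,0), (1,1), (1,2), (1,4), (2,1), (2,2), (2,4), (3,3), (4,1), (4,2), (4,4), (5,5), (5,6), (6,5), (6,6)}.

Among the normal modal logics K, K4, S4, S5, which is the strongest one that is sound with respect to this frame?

S5

Transitive (axiom 4): yes — every two-step R-path is closed by a direct edge.
Reflexive (axiom T): yes — every world is R-related to itself.
Euclidean (axiom 5): yes — any two successors of a common world are R-related.
So F validates K, K4, S4, S5. The strongest is S5.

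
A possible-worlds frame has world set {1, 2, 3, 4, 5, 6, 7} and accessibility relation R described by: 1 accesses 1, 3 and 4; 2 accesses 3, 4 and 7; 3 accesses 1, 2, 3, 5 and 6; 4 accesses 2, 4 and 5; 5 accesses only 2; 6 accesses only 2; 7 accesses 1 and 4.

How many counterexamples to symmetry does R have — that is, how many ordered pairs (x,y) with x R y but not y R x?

Enumerating: (1,4), (2,7), (3,5), (3,6), (4,5), (5,2), (6,2), (7,1), (7,4).

9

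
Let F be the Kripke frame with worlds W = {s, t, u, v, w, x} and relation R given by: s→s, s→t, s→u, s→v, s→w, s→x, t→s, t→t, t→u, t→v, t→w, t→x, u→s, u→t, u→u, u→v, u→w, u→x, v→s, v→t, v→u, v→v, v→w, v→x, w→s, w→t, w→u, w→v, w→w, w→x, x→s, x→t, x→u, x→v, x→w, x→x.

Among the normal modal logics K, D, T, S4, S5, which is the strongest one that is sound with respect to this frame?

Serial (axiom D): yes — every world has a successor (e.g. s R s).
Reflexive (axiom T): yes — every world is R-related to itself.
Transitive (axiom 4): yes — every two-step R-path is closed by a direct edge.
Euclidean (axiom 5): yes — any two successors of a common world are R-related.
So F validates K, D, T, S4, S5. The strongest is S5.

S5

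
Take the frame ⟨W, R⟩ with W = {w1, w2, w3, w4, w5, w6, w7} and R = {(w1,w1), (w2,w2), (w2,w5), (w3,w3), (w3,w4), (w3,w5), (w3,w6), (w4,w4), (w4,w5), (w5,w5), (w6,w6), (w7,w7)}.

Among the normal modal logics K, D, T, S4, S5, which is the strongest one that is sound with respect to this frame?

S4

Serial (axiom D): yes — every world has a successor (e.g. w1 R w1).
Reflexive (axiom T): yes — every world is R-related to itself.
Transitive (axiom 4): yes — every two-step R-path is closed by a direct edge.
Euclidean (axiom 5): no — w3 R w4 and w3 R w6, but not w4 R w6.
So F validates K, D, T, S4; S5 would additionally require R to be Euclidean. The strongest is S4.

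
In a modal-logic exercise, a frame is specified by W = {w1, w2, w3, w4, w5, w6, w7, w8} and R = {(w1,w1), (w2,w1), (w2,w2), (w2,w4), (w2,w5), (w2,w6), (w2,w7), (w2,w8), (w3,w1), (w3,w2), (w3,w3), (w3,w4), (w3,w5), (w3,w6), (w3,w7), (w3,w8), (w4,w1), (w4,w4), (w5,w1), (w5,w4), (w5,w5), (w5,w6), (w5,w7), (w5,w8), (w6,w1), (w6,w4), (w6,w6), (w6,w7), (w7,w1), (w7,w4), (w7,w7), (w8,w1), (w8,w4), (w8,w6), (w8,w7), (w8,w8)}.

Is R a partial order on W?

Reflexive: yes — every world is R-related to itself.
Transitive: yes — every two-step R-path is closed by a direct edge.
Antisymmetric: yes — no distinct pair is related both ways.
So R is a partial order.

Yes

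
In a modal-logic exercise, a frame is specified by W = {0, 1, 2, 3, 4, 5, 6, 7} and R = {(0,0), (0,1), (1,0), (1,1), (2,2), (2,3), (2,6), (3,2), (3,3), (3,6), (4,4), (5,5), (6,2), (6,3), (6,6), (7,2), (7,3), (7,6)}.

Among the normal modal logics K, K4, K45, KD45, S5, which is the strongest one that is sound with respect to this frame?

KD45

Transitive (axiom 4): yes — every two-step R-path is closed by a direct edge.
Euclidean (axiom 5): yes — any two successors of a common world are R-related.
Serial (axiom D): yes — every world has a successor (e.g. 0 R 0).
Reflexive (axiom T): no — 7 is not related to itself.
So F validates K, K4, K45, KD45; S5 would additionally require R to be reflexive. The strongest is KD45.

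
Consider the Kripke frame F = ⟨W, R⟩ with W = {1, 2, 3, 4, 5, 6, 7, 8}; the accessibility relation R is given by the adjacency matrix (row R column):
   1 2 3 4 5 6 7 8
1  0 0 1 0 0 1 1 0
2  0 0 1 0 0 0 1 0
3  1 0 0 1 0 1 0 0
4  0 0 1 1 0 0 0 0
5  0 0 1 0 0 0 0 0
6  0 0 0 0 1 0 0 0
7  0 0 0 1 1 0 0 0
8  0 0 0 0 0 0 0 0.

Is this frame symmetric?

No

Symmetric: no — 1 R 6 but not 6 R 1.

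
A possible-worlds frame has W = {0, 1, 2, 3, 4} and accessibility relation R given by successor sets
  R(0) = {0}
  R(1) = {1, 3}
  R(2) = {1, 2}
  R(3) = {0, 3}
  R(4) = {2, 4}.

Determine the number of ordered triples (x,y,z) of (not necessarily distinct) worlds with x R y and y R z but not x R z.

Enumerating: (1,3,0), (2,1,3), (4,2,1).

3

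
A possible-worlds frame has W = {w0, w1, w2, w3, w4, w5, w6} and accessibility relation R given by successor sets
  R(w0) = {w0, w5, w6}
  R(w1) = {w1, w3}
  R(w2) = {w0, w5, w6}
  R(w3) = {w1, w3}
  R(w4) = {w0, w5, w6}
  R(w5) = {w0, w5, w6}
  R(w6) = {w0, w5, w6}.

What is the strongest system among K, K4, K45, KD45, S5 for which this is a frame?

Transitive (axiom 4): yes — every two-step R-path is closed by a direct edge.
Euclidean (axiom 5): yes — any two successors of a common world are R-related.
Serial (axiom D): yes — every world has a successor (e.g. w0 R w0).
Reflexive (axiom T): no — w2 is not related to itself.
So F validates K, K4, K45, KD45; S5 would additionally require R to be reflexive. The strongest is KD45.

KD45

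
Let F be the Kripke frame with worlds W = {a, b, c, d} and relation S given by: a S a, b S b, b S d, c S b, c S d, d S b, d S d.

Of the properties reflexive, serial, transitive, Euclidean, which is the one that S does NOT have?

Reflexive: no — c is not related to itself.
Serial: yes — every world has a successor (e.g. a S a).
Transitive: yes — every two-step S-path is closed by a direct edge.
Euclidean: yes — any two successors of a common world are S-related.
Only reflexive fails.

reflexive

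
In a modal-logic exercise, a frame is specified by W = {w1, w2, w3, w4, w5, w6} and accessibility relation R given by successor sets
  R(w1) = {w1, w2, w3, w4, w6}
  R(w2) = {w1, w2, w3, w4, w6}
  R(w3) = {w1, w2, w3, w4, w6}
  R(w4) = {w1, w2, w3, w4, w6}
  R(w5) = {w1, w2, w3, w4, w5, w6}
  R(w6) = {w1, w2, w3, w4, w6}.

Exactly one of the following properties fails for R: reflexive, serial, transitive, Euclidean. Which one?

Reflexive: yes — every world is R-related to itself.
Serial: yes — every world has a successor (e.g. w1 R w1).
Transitive: yes — every two-step R-path is closed by a direct edge.
Euclidean: no — w5 R w1 and w5 R w5, but not w1 R w5.
Only Euclidean fails.

Euclidean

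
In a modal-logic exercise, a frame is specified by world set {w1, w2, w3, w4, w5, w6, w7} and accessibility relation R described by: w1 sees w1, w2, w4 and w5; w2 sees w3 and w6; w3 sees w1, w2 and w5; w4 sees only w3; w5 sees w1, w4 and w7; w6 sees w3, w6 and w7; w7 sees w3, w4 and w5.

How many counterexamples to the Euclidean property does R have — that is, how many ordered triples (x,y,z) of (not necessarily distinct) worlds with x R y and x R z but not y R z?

35

Enumerating: (w1,w2,w1), (w1,w2,w2), (w1,w2,w4), (w1,w2,w5), (w1,w4,w1), (w1,w4,w2), (w1,w4,w4), (w1,w4,w5), (w1,w5,w2), (w1,w5,w5), (w2,w3,w3), (w2,w3,w6), … and 23 more.
Total: 35.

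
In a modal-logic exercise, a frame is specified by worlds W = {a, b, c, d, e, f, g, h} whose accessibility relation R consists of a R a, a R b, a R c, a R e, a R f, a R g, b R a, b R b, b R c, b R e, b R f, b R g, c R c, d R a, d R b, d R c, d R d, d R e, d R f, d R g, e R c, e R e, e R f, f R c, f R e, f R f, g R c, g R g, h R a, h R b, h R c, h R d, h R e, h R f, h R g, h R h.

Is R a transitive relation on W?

Transitive: yes — every two-step R-path is closed by a direct edge.

Yes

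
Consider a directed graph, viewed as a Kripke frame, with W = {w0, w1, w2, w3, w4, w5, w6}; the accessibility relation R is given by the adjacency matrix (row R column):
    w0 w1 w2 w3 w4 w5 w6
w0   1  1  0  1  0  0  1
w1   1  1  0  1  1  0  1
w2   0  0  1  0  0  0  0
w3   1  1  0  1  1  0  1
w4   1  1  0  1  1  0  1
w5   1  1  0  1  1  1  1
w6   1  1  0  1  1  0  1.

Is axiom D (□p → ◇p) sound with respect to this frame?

Axiom D corresponds to the accessibility relation being serial.
Serial: yes — every world has a successor (e.g. w0 R w0).

Yes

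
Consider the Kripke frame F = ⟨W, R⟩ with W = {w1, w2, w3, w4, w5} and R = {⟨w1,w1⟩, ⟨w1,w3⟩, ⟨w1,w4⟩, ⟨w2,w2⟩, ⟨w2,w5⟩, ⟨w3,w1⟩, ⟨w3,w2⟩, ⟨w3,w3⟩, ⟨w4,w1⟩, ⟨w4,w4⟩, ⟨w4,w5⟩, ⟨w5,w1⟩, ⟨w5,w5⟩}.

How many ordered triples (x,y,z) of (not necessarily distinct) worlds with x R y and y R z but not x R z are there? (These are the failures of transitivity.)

8

Enumerating: (w1,w3,w2), (w1,w4,w5), (w2,w5,w1), (w3,w1,w4), (w3,w2,w5), (w4,w1,w3), (w5,w1,w3), (w5,w1,w4).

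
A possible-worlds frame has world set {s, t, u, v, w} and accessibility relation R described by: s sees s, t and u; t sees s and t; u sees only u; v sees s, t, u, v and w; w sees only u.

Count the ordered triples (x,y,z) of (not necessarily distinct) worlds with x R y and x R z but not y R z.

Enumerating: (s,t,u), (s,u,s), (s,u,t), (v,s,v), (v,s,w), (v,t,u), (v,t,v), (v,t,w), (v,u,s), (v,u,t), (v,u,v), (v,u,w), (v,w,s), (v,w,t), (v,w,v), (v,w,w).

16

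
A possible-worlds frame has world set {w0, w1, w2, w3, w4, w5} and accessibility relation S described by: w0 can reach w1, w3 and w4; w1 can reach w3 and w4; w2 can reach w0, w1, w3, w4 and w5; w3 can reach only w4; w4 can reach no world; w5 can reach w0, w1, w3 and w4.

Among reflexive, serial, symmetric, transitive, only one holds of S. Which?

Reflexive: no — w0 is not related to itself.
Serial: no — w4 has no S-successor.
Symmetric: no — w0 S w1 but not w1 S w0.
Transitive: yes — every two-step S-path is closed by a direct edge.
Only transitive holds.

transitive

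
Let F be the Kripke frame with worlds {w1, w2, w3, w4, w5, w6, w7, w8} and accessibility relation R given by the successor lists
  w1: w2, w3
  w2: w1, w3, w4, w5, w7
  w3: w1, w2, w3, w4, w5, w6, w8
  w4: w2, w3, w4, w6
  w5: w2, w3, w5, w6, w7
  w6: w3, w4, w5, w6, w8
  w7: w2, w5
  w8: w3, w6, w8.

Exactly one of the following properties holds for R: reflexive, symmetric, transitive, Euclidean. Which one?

symmetric

Reflexive: no — w1 is not related to itself.
Symmetric: yes — every pair in R has its reverse in R.
Transitive: no — w1 R w2 and w2 R w4, but not w1 R w4.
Euclidean: no — w2 R w1 and w2 R w4, but not w1 R w4.
Only symmetric holds.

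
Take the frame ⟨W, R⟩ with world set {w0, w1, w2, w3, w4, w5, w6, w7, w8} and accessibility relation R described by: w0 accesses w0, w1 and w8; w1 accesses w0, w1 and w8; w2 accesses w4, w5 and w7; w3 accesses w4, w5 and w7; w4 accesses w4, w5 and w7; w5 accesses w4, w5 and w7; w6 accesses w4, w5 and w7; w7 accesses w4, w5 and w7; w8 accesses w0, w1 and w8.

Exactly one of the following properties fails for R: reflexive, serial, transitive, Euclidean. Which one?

reflexive

Reflexive: no — w2 is not related to itself.
Serial: yes — every world has a successor (e.g. w0 R w0).
Transitive: yes — every two-step R-path is closed by a direct edge.
Euclidean: yes — any two successors of a common world are R-related.
Only reflexive fails.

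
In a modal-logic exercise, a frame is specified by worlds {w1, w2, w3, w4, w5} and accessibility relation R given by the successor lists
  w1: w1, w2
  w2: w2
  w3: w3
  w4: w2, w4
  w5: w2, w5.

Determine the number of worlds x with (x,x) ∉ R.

0

R is reflexive; there are no such worlds.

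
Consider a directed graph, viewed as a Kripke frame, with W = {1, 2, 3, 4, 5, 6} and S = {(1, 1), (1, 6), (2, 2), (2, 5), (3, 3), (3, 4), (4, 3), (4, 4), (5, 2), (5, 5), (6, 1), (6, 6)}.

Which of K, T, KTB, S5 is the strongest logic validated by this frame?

S5

Reflexive (axiom T): yes — every world is S-related to itself.
Symmetric (axiom B): yes — every pair in S has its reverse in S.
Euclidean (axiom 5): yes — any two successors of a common world are S-related.
So F validates K, T, KTB, S5. The strongest is S5.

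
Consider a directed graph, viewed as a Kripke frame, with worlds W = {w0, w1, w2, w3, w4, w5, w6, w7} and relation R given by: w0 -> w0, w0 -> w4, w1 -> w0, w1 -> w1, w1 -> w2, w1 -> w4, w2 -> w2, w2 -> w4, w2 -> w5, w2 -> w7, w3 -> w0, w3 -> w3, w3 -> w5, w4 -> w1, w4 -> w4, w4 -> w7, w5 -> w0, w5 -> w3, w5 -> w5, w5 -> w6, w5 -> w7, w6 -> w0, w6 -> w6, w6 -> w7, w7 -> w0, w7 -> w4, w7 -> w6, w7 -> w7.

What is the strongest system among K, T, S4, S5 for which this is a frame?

T

Reflexive (axiom T): yes — every world is R-related to itself.
Transitive (axiom 4): no — w0 R w4 and w4 R w1, but not w0 R w1.
Euclidean (axiom 5): no — w1 R w0 and w1 R w2, but not w0 R w2.
So F validates K, T; S4 would additionally require R to be transitive. The strongest is T.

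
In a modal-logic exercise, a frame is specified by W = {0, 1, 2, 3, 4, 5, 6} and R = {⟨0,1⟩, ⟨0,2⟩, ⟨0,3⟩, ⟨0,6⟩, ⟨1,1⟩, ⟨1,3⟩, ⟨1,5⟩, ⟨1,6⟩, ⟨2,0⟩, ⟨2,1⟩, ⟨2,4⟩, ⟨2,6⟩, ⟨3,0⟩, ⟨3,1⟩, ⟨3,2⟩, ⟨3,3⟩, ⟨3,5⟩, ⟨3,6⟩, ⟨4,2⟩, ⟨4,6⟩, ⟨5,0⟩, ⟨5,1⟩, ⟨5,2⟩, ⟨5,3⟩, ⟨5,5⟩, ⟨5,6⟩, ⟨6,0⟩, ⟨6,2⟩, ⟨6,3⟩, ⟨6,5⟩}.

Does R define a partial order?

No

Reflexive: no — 0 is not related to itself.
Transitive: no — 0 R 1 and 1 R 5, but not 0 R 5.
Antisymmetric: no — 0 R 2 and 2 R 0 with 0 ≠ 2.
So R is not a partial order.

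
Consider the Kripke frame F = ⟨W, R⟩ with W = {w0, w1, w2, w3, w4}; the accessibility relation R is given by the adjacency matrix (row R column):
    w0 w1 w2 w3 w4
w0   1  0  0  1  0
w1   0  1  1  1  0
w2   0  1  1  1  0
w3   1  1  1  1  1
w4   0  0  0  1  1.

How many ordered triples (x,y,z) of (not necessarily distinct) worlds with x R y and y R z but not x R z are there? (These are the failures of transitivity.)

Enumerating: (w0,w3,w1), (w0,w3,w2), (w0,w3,w4), (w1,w3,w0), (w1,w3,w4), (w2,w3,w0), (w2,w3,w4), (w4,w3,w0), (w4,w3,w1), (w4,w3,w2).

10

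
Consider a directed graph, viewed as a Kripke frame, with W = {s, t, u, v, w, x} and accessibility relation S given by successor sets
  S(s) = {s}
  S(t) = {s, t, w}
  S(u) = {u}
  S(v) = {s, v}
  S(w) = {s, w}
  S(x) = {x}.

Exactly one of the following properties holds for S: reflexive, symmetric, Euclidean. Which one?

reflexive

Reflexive: yes — every world is S-related to itself.
Symmetric: no — t S s but not s S t.
Euclidean: no — t S s and t S w, but not s S w.
Only reflexive holds.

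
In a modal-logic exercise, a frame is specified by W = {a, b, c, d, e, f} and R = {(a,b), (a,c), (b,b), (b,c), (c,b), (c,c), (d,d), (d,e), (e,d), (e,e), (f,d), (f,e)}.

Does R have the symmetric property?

No

Symmetric: no — a R b but not b R a.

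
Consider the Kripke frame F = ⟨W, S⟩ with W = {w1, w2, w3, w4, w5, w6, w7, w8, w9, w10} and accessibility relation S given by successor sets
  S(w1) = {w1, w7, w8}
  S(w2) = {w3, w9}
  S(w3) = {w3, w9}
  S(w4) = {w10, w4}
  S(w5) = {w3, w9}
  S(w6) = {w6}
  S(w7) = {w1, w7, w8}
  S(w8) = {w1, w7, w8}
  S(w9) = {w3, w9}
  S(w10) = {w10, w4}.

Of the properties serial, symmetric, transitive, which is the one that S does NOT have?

Serial: yes — every world has a successor (e.g. w1 S w1).
Symmetric: no — w2 S w3 but not w3 S w2.
Transitive: yes — every two-step S-path is closed by a direct edge.
Only symmetric fails.

symmetric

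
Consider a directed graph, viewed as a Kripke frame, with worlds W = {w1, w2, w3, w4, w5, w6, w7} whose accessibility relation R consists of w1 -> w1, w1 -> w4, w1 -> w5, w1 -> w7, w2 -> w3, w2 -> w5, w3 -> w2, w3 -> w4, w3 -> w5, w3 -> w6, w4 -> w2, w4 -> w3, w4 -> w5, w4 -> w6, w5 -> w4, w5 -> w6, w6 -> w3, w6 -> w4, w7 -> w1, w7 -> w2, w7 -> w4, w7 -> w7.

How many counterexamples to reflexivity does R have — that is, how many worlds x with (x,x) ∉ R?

5

Enumerating: w2, w3, w4, w5, w6.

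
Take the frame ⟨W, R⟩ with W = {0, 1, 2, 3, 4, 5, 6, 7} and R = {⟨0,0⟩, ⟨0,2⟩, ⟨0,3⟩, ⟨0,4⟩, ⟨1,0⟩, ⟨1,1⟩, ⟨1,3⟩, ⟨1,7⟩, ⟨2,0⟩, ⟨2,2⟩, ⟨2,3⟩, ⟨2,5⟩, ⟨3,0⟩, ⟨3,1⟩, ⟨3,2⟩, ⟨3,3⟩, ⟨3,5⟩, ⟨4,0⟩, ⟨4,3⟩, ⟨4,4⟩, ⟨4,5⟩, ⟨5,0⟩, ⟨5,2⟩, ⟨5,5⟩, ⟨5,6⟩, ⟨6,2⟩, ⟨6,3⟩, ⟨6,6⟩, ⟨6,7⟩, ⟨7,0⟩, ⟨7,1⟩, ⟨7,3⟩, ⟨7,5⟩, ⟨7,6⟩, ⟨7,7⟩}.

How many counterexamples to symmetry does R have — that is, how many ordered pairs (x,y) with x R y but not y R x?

Enumerating: (1,0), (3,5), (4,3), (4,5), (5,0), (5,6), (6,2), (6,3), (7,0), (7,3), (7,5).

11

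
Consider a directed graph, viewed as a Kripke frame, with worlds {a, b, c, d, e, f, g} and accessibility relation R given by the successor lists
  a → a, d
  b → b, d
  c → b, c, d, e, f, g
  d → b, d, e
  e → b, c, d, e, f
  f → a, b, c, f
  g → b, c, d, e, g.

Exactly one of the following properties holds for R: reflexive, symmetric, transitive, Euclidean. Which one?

reflexive

Reflexive: yes — every world is R-related to itself.
Symmetric: no — a R d but not d R a.
Transitive: no — a R d and d R b, but not a R b.
Euclidean: no — c R b and c R e, but not b R e.
Only reflexive holds.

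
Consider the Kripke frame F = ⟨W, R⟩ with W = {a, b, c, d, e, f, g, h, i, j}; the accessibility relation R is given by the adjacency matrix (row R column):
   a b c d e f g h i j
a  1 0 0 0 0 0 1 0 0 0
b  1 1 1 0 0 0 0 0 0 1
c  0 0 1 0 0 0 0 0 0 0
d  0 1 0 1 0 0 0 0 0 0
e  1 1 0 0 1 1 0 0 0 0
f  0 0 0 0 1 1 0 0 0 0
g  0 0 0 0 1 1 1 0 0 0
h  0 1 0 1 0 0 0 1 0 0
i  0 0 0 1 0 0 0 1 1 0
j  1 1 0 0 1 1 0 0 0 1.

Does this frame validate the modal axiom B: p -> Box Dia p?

No

By correspondence theory, B is valid on a frame iff R is symmetric.
Symmetric: no — a R g but not g R a.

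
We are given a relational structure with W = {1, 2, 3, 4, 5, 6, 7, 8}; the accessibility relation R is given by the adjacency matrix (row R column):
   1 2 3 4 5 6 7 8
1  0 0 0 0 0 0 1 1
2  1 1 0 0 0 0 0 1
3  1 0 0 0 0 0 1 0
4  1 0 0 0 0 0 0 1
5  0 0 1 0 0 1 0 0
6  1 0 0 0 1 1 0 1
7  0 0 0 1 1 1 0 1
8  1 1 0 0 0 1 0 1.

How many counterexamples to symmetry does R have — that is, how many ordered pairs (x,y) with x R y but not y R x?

12

Enumerating: (1,7), (2,1), (3,1), (3,7), (4,1), (4,8), (5,3), (6,1), (7,4), (7,5), (7,6), (7,8).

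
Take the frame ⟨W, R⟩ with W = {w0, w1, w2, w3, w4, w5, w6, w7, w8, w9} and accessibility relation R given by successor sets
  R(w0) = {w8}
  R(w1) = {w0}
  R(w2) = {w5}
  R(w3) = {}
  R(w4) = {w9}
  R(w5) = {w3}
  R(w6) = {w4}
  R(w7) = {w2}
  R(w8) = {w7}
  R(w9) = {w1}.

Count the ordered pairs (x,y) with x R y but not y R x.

9

Enumerating: (w0,w8), (w1,w0), (w2,w5), (w4,w9), (w5,w3), (w6,w4), (w7,w2), (w8,w7), (w9,w1).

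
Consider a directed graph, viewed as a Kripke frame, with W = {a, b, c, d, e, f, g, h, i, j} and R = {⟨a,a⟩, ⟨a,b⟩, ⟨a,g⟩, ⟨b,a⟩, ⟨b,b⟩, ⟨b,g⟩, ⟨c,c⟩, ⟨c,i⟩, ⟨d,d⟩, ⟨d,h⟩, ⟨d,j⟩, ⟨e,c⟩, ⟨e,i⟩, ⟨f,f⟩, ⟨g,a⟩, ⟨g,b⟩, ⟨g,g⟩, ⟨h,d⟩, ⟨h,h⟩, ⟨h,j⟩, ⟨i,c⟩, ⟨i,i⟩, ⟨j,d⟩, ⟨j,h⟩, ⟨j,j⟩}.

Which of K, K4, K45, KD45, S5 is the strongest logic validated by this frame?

Transitive (axiom 4): yes — every two-step R-path is closed by a direct edge.
Euclidean (axiom 5): yes — any two successors of a common world are R-related.
Serial (axiom D): yes — every world has a successor (e.g. a R a).
Reflexive (axiom T): no — e is not related to itself.
So F validates K, K4, K45, KD45; S5 would additionally require R to be reflexive. The strongest is KD45.

KD45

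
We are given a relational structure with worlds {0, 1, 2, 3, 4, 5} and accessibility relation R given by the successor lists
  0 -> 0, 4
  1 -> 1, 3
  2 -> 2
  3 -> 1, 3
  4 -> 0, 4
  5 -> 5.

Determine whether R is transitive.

Transitive: yes — every two-step R-path is closed by a direct edge.

Yes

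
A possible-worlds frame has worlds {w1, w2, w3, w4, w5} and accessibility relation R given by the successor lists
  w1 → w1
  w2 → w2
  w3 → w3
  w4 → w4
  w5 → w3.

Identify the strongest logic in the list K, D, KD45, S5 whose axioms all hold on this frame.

KD45

Serial (axiom D): yes — every world has a successor (e.g. w1 R w1).
Euclidean (axiom 5): yes — any two successors of a common world are R-related.
Transitive (axiom 4): yes — every two-step R-path is closed by a direct edge.
Reflexive (axiom T): no — w5 is not related to itself.
So F validates K, D, KD45; S5 would additionally require R to be reflexive. The strongest is KD45.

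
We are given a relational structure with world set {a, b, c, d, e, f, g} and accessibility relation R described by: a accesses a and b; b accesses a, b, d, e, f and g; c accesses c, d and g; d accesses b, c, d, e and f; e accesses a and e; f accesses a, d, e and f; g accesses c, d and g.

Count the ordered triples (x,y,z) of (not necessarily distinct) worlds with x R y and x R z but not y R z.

Enumerating: (b,a,d), (b,a,e), (b,a,f), (b,a,g), (b,d,a), (b,d,g), (b,e,b), (b,e,d), (b,e,f), (b,e,g), (b,f,b), (b,f,g), … and 23 more.
Total: 35.

35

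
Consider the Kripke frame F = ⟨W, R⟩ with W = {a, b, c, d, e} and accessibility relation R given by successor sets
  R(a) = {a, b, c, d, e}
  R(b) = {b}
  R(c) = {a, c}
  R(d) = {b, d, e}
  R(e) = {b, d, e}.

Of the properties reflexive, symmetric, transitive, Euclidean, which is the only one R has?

reflexive

Reflexive: yes — every world is R-related to itself.
Symmetric: no — a R b but not b R a.
Transitive: no — c R a and a R b, but not c R b.
Euclidean: no — a R b and a R c, but not b R c.
Only reflexive holds.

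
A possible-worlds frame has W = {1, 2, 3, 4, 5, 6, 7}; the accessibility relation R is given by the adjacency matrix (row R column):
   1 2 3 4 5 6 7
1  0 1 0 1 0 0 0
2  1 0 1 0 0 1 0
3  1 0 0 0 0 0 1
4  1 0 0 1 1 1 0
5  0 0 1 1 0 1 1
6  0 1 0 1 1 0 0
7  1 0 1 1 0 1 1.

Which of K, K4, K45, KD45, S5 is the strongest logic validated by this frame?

K

Transitive (axiom 4): no — 1 R 2 and 2 R 3, but not 1 R 3.
Euclidean (axiom 5): no — 1 R 2 and 1 R 4, but not 2 R 4.
Serial (axiom D): yes — every world has a successor (e.g. 1 R 2).
Reflexive (axiom T): no — 1 is not related to itself.
So F validates K; K4 would additionally require R to be transitive. The strongest is K.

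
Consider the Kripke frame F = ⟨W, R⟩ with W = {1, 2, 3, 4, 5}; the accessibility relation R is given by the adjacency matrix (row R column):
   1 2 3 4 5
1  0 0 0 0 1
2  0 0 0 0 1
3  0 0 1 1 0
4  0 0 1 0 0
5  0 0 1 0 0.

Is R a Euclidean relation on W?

No

Euclidean: no — 1 R 5 and 1 R 5, but not 5 R 5.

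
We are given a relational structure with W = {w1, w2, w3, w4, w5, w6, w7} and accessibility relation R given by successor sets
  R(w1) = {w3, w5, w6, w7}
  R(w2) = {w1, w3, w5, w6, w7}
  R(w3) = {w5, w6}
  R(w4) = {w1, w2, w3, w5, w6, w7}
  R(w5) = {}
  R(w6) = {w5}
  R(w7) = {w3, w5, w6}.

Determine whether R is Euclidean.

Euclidean: no — w1 R w3 and w1 R w7, but not w3 R w7.

No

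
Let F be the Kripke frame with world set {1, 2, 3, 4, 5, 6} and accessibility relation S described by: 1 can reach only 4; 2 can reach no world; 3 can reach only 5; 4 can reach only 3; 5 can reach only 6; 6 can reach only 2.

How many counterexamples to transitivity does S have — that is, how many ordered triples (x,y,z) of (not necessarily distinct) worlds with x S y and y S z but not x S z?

Enumerating: (1,4,3), (3,5,6), (4,3,5), (5,6,2).

4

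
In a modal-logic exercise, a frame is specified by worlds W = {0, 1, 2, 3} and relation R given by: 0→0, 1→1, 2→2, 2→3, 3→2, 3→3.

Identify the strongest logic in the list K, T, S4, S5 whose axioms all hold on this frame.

Reflexive (axiom T): yes — every world is R-related to itself.
Transitive (axiom 4): yes — every two-step R-path is closed by a direct edge.
Euclidean (axiom 5): yes — any two successors of a common world are R-related.
So F validates K, T, S4, S5. The strongest is S5.

S5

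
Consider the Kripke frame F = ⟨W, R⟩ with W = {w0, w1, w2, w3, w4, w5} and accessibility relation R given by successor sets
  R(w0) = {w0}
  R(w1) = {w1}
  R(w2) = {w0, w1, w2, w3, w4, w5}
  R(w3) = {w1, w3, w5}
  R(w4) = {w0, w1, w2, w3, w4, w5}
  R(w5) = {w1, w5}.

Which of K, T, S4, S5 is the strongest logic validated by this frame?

S4

Reflexive (axiom T): yes — every world is R-related to itself.
Transitive (axiom 4): yes — every two-step R-path is closed by a direct edge.
Euclidean (axiom 5): no — w2 R w0 and w2 R w1, but not w0 R w1.
So F validates K, T, S4; S5 would additionally require R to be Euclidean. The strongest is S4.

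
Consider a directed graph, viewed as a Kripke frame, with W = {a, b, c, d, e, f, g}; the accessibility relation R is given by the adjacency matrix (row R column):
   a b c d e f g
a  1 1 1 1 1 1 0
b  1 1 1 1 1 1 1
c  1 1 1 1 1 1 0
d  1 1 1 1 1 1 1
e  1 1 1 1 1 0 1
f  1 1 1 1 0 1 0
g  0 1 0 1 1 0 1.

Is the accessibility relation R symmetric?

Yes

Symmetric: yes — every pair in R has its reverse in R.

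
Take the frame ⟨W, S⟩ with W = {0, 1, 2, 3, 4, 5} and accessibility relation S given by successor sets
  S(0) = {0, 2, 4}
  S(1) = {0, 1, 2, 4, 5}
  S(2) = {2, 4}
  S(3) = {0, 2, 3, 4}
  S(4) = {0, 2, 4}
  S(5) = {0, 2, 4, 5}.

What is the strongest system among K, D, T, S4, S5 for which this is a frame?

T

Serial (axiom D): yes — every world has a successor (e.g. 0 S 0).
Reflexive (axiom T): yes — every world is S-related to itself.
Transitive (axiom 4): no — 2 S 4 and 4 S 0, but not 2 S 0.
Euclidean (axiom 5): no — 1 S 0 and 1 S 5, but not 0 S 5.
So F validates K, D, T; S4 would additionally require S to be transitive. The strongest is T.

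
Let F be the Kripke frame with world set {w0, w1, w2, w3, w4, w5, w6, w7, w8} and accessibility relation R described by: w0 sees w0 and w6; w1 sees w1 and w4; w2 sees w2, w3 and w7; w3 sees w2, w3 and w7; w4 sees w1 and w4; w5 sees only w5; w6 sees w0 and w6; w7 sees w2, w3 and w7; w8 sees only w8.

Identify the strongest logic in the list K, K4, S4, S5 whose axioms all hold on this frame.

Transitive (axiom 4): yes — every two-step R-path is closed by a direct edge.
Reflexive (axiom T): yes — every world is R-related to itself.
Euclidean (axiom 5): yes — any two successors of a common world are R-related.
So F validates K, K4, S4, S5. The strongest is S5.

S5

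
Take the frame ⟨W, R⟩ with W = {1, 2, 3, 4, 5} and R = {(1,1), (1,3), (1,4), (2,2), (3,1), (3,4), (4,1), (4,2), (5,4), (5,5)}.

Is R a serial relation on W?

Serial: yes — every world has a successor (e.g. 1 R 1).

Yes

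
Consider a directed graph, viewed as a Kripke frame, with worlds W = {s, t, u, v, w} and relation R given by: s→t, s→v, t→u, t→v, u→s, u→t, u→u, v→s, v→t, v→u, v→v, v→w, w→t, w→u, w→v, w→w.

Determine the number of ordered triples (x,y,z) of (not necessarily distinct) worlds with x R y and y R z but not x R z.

13

Enumerating: (s,t,u), (s,v,s), (s,v,u), (s,v,w), (t,u,s), (t,u,t), (t,v,s), (t,v,t), (t,v,w), (u,s,v), (u,t,v), (w,u,s), (w,v,s).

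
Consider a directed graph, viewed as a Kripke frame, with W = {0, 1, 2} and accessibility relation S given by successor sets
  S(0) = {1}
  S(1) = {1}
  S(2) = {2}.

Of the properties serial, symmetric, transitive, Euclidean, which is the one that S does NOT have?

Serial: yes — every world has a successor (e.g. 0 S 1).
Symmetric: no — 0 S 1 but not 1 S 0.
Transitive: yes — every two-step S-path is closed by a direct edge.
Euclidean: yes — any two successors of a common world are S-related.
Only symmetric fails.

symmetric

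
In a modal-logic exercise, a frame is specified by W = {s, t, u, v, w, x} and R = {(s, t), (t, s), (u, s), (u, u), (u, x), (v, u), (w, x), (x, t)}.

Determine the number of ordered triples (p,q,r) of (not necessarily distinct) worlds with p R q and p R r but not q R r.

10

Enumerating: (s,t,t), (t,s,s), (u,s,s), (u,s,u), (u,s,x), (u,x,s), (u,x,u), (u,x,x), (w,x,x), (x,t,t).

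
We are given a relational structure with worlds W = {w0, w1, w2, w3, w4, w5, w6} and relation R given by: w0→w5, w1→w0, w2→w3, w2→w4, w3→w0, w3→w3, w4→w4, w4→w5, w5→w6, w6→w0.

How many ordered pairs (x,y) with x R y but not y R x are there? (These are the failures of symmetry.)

Enumerating: (w0,w5), (w1,w0), (w2,w3), (w2,w4), (w3,w0), (w4,w5), (w5,w6), (w6,w0).

8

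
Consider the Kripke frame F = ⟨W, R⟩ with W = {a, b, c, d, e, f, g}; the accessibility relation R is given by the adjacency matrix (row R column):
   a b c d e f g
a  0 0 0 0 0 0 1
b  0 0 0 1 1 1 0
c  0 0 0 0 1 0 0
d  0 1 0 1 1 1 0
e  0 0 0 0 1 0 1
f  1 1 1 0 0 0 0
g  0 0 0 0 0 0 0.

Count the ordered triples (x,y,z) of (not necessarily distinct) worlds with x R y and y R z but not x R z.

14

Enumerating: (b,d,b), (b,e,g), (b,f,a), (b,f,b), (b,f,c), (c,e,g), (d,e,g), (d,f,a), (d,f,c), (f,a,g), (f,b,d), (f,b,e), (f,b,f), (f,c,e).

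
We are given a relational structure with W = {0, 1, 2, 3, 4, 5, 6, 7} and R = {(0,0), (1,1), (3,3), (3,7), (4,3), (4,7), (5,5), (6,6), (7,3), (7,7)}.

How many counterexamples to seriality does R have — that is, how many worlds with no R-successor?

Enumerating: 2.

1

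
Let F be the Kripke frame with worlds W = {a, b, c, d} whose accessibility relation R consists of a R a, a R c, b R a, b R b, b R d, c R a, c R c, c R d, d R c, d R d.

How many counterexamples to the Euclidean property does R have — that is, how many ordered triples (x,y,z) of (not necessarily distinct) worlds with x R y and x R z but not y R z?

6

Enumerating: (b,a,b), (b,a,d), (b,d,a), (b,d,b), (c,a,d), (c,d,a).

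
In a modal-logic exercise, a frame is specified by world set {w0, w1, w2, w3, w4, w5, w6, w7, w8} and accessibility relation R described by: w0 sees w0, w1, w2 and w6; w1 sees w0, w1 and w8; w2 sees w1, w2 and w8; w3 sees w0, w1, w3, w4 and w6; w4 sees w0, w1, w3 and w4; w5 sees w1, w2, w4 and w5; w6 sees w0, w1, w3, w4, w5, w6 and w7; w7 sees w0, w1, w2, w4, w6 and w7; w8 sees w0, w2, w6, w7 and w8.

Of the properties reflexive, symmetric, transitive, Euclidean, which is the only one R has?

reflexive

Reflexive: yes — every world is R-related to itself.
Symmetric: no — w0 R w2 but not w2 R w0.
Transitive: no — w0 R w1 and w1 R w8, but not w0 R w8.
Euclidean: no — w0 R w1 and w0 R w2, but not w1 R w2.
Only reflexive holds.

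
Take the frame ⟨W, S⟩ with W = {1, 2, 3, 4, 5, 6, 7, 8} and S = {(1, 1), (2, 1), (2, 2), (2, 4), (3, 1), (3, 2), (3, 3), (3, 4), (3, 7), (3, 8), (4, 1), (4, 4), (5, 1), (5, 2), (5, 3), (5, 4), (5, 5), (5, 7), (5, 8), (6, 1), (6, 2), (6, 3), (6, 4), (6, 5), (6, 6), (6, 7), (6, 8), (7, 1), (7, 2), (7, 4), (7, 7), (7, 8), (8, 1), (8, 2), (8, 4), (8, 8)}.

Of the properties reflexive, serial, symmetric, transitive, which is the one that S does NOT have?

Reflexive: yes — every world is S-related to itself.
Serial: yes — every world has a successor (e.g. 1 S 1).
Symmetric: no — 2 S 1 but not 1 S 2.
Transitive: yes — every two-step S-path is closed by a direct edge.
Only symmetric fails.

symmetric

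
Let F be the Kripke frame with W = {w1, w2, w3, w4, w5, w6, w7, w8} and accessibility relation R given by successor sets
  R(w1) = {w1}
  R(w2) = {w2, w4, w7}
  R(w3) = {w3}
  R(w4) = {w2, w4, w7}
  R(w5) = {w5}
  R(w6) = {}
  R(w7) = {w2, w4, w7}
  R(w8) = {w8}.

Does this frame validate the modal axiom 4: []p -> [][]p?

Yes

By correspondence theory, 4 is valid on a frame iff R is transitive.
Transitive: yes — every two-step R-path is closed by a direct edge.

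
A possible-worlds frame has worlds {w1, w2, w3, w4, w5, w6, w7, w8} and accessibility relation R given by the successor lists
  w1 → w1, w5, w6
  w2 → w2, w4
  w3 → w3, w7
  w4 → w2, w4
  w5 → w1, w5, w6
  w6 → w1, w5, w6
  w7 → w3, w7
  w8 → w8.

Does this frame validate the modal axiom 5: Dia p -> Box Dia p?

By correspondence theory, 5 is valid on a frame iff R is Euclidean.
Euclidean: yes — any two successors of a common world are R-related.

Yes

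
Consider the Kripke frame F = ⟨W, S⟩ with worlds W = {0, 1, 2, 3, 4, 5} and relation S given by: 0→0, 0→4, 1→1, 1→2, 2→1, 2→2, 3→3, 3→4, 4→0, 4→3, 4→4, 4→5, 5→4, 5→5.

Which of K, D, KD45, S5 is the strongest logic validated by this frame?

Serial (axiom D): yes — every world has a successor (e.g. 0 S 0).
Euclidean (axiom 5): no — 4 S 0 and 4 S 3, but not 0 S 3.
Transitive (axiom 4): no — 0 S 4 and 4 S 3, but not 0 S 3.
Reflexive (axiom T): yes — every world is S-related to itself.
So F validates K, D; KD45 would additionally require S to be Euclidean and transitive. The strongest is D.

D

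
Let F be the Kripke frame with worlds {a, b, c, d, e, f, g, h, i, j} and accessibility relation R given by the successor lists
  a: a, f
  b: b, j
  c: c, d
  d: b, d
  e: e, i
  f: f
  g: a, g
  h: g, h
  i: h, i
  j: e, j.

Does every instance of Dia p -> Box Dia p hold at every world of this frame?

No

The schema 5 characterises exactly the Euclidean frames.
Euclidean: no — a R f and a R a, but not f R a.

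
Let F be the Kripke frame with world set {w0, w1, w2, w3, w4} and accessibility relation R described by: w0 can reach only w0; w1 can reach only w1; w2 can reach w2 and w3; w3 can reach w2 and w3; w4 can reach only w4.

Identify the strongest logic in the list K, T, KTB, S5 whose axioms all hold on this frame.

Reflexive (axiom T): yes — every world is R-related to itself.
Symmetric (axiom B): yes — every pair in R has its reverse in R.
Euclidean (axiom 5): yes — any two successors of a common world are R-related.
So F validates K, T, KTB, S5. The strongest is S5.

S5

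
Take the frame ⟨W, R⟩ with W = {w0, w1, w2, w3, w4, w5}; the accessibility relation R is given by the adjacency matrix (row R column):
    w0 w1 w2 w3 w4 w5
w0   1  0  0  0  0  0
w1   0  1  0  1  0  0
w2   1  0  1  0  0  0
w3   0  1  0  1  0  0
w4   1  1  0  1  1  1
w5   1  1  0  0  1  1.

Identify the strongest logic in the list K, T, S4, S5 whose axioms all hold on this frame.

Reflexive (axiom T): yes — every world is R-related to itself.
Transitive (axiom 4): no — w5 R w1 and w1 R w3, but not w5 R w3.
Euclidean (axiom 5): no — w4 R w0 and w4 R w1, but not w0 R w1.
So F validates K, T; S4 would additionally require R to be transitive. The strongest is T.

T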